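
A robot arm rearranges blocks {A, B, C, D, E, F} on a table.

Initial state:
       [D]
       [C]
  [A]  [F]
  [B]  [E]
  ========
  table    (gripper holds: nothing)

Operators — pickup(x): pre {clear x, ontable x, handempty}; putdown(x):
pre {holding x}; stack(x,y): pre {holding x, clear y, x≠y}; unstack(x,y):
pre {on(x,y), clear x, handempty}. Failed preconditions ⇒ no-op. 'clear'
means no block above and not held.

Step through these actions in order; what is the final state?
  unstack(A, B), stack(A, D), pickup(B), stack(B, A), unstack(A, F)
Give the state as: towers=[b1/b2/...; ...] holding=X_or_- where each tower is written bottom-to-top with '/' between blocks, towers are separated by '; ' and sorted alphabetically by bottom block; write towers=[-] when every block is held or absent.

towers=[E/F/C/D/A/B] holding=-

step 1 (unstack(A, B)): towers=[B; E/F/C/D] holding=A
step 2 (stack(A, D)): towers=[B; E/F/C/D/A] holding=-
step 3 (pickup(B)): towers=[E/F/C/D/A] holding=B
step 4 (stack(B, A)): towers=[E/F/C/D/A/B] holding=-
step 5 (unstack(A, F)) [no-op]: towers=[E/F/C/D/A/B] holding=-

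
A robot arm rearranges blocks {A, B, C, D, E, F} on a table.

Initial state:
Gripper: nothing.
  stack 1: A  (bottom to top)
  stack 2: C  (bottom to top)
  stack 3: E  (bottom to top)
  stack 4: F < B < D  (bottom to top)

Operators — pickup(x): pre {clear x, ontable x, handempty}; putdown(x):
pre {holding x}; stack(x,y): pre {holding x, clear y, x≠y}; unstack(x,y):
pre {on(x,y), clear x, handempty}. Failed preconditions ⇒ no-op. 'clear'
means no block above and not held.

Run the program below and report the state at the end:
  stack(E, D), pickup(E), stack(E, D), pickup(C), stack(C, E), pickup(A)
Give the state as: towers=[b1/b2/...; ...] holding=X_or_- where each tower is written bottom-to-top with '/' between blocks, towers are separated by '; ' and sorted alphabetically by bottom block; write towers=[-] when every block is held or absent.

towers=[F/B/D/E/C] holding=A

step 1 (stack(E, D)) [no-op]: towers=[A; C; E; F/B/D] holding=-
step 2 (pickup(E)): towers=[A; C; F/B/D] holding=E
step 3 (stack(E, D)): towers=[A; C; F/B/D/E] holding=-
step 4 (pickup(C)): towers=[A; F/B/D/E] holding=C
step 5 (stack(C, E)): towers=[A; F/B/D/E/C] holding=-
step 6 (pickup(A)): towers=[F/B/D/E/C] holding=A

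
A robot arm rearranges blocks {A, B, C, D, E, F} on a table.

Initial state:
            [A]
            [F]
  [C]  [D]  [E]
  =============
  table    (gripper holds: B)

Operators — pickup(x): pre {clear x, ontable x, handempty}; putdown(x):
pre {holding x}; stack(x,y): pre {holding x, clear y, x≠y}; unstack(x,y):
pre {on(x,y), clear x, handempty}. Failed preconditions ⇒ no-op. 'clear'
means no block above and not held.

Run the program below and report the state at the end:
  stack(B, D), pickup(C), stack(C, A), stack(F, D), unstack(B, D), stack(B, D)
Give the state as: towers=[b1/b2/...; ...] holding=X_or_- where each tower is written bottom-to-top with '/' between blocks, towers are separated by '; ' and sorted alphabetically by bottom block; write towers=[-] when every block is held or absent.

step 1 (stack(B, D)): towers=[C; D/B; E/F/A] holding=-
step 2 (pickup(C)): towers=[D/B; E/F/A] holding=C
step 3 (stack(C, A)): towers=[D/B; E/F/A/C] holding=-
step 4 (stack(F, D)) [no-op]: towers=[D/B; E/F/A/C] holding=-
step 5 (unstack(B, D)): towers=[D; E/F/A/C] holding=B
step 6 (stack(B, D)): towers=[D/B; E/F/A/C] holding=-

towers=[D/B; E/F/A/C] holding=-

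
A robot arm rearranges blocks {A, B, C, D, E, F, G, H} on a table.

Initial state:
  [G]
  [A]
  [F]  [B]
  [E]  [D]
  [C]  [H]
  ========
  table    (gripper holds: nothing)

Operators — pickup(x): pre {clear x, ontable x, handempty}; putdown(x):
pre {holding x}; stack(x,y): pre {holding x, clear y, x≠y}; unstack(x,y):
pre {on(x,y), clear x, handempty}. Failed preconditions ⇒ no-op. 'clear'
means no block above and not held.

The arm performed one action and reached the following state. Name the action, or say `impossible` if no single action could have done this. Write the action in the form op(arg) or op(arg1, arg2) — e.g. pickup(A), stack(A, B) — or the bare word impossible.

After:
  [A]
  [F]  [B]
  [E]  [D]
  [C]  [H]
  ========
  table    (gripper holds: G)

unstack(G, A)

target: towers=[C/E/F/A; H/D/B] holding=G
     unstack(G, A) → towers=[C/E/F/A; H/D/B] holding=G  ← match
     unstack(B, D) → towers=[C/E/F/A/G; H/D] holding=B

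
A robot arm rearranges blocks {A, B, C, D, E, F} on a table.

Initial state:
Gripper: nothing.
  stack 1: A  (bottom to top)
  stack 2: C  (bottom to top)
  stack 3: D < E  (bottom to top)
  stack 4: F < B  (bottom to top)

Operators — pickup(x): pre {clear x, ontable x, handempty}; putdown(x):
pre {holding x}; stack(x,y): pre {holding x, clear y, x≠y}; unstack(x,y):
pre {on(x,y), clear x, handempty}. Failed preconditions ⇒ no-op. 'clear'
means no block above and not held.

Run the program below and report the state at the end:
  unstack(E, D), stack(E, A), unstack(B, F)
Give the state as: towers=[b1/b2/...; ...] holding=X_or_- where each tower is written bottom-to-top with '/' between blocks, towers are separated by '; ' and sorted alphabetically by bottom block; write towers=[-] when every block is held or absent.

step 1 (unstack(E, D)): towers=[A; C; D; F/B] holding=E
step 2 (stack(E, A)): towers=[A/E; C; D; F/B] holding=-
step 3 (unstack(B, F)): towers=[A/E; C; D; F] holding=B

towers=[A/E; C; D; F] holding=B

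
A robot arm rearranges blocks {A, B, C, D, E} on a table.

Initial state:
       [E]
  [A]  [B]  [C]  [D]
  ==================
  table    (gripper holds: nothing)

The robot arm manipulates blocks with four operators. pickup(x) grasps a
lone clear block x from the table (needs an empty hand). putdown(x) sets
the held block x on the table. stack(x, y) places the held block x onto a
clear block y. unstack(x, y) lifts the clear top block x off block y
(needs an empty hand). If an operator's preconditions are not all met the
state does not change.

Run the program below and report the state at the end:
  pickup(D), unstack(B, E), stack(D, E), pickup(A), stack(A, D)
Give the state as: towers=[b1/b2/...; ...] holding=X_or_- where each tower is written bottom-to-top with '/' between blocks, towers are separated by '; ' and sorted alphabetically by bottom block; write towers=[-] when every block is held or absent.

towers=[B/E/D/A; C] holding=-

step 1 (pickup(D)): towers=[A; B/E; C] holding=D
step 2 (unstack(B, E)) [no-op]: towers=[A; B/E; C] holding=D
step 3 (stack(D, E)): towers=[A; B/E/D; C] holding=-
step 4 (pickup(A)): towers=[B/E/D; C] holding=A
step 5 (stack(A, D)): towers=[B/E/D/A; C] holding=-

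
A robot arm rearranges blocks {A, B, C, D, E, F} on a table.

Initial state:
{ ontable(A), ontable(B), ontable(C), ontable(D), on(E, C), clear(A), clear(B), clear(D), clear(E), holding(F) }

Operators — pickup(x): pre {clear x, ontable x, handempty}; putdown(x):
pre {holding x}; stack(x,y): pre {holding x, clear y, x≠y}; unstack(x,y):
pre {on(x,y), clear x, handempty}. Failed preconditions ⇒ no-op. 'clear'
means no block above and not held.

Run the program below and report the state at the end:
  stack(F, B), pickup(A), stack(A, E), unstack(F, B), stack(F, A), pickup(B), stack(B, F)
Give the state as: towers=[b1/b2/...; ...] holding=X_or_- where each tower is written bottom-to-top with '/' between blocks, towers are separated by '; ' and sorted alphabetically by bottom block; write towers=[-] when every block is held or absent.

towers=[C/E/A/F/B; D] holding=-

step 1 (stack(F, B)): towers=[A; B/F; C/E; D] holding=-
step 2 (pickup(A)): towers=[B/F; C/E; D] holding=A
step 3 (stack(A, E)): towers=[B/F; C/E/A; D] holding=-
step 4 (unstack(F, B)): towers=[B; C/E/A; D] holding=F
step 5 (stack(F, A)): towers=[B; C/E/A/F; D] holding=-
step 6 (pickup(B)): towers=[C/E/A/F; D] holding=B
step 7 (stack(B, F)): towers=[C/E/A/F/B; D] holding=-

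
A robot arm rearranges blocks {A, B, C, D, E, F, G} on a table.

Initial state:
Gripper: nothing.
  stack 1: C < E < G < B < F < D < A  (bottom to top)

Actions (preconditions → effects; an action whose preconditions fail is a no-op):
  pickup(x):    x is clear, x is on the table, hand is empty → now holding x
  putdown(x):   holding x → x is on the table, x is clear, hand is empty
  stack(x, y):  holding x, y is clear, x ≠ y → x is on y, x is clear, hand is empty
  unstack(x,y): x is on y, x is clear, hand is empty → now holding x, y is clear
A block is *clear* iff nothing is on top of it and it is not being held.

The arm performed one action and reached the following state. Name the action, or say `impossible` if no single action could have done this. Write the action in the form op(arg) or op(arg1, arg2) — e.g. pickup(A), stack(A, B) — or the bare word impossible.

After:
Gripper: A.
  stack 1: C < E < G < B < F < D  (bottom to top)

unstack(A, D)

target: towers=[C/E/G/B/F/D] holding=A
     unstack(A, D) → towers=[C/E/G/B/F/D] holding=A  ← match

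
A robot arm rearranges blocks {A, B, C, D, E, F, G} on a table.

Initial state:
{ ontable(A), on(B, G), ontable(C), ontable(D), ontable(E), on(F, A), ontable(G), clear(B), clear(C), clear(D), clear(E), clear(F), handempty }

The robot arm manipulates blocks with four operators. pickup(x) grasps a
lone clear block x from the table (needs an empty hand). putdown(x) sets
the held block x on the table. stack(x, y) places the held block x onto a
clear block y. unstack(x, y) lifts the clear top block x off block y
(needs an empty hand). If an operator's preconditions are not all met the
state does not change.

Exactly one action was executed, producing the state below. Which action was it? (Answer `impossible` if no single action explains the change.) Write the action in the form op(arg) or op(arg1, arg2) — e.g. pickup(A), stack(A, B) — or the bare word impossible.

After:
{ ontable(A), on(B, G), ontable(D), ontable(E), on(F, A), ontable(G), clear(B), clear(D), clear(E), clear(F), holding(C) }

target: towers=[A/F; D; E; G/B] holding=C
     unstack(B, G) → towers=[A/F; C; D; E; G] holding=B
     unstack(F, A) → towers=[A; C; D; E; G/B] holding=F
         pickup(D) → towers=[A/F; C; E; G/B] holding=D
         pickup(E) → towers=[A/F; C; D; G/B] holding=E
         pickup(C) → towers=[A/F; D; E; G/B] holding=C  ← match

pickup(C)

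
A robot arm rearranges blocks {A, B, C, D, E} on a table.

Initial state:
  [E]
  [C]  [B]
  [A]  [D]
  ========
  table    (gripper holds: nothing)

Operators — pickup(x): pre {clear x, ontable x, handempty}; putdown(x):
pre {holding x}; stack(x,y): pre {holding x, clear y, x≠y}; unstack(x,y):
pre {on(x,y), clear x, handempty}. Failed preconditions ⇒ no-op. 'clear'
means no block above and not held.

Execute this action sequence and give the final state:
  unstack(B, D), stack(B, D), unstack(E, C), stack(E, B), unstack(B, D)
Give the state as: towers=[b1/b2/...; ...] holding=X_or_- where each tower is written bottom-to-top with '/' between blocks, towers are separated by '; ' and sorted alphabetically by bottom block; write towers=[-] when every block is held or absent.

towers=[A/C; D/B/E] holding=-

step 1 (unstack(B, D)): towers=[A/C/E; D] holding=B
step 2 (stack(B, D)): towers=[A/C/E; D/B] holding=-
step 3 (unstack(E, C)): towers=[A/C; D/B] holding=E
step 4 (stack(E, B)): towers=[A/C; D/B/E] holding=-
step 5 (unstack(B, D)) [no-op]: towers=[A/C; D/B/E] holding=-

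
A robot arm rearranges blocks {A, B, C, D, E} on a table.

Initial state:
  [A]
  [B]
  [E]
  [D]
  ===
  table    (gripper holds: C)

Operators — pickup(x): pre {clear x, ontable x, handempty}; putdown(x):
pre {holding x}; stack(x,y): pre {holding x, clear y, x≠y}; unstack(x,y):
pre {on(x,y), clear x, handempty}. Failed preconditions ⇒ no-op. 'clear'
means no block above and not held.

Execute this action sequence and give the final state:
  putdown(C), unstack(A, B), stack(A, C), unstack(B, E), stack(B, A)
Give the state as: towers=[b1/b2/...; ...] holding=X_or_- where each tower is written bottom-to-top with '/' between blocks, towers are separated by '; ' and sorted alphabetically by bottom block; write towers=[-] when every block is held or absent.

towers=[C/A/B; D/E] holding=-

step 1 (putdown(C)): towers=[C; D/E/B/A] holding=-
step 2 (unstack(A, B)): towers=[C; D/E/B] holding=A
step 3 (stack(A, C)): towers=[C/A; D/E/B] holding=-
step 4 (unstack(B, E)): towers=[C/A; D/E] holding=B
step 5 (stack(B, A)): towers=[C/A/B; D/E] holding=-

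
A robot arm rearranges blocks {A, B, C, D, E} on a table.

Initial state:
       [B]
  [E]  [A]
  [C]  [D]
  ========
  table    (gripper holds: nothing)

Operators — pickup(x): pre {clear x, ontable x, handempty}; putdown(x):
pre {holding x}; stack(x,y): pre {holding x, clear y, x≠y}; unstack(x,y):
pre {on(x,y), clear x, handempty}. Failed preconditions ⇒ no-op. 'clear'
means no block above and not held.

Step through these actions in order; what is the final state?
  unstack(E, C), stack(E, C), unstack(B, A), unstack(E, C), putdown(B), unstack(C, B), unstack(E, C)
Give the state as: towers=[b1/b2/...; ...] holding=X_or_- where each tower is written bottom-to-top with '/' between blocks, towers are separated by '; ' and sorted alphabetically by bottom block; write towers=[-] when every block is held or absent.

towers=[B; C; D/A] holding=E

step 1 (unstack(E, C)): towers=[C; D/A/B] holding=E
step 2 (stack(E, C)): towers=[C/E; D/A/B] holding=-
step 3 (unstack(B, A)): towers=[C/E; D/A] holding=B
step 4 (unstack(E, C)) [no-op]: towers=[C/E; D/A] holding=B
step 5 (putdown(B)): towers=[B; C/E; D/A] holding=-
step 6 (unstack(C, B)) [no-op]: towers=[B; C/E; D/A] holding=-
step 7 (unstack(E, C)): towers=[B; C; D/A] holding=E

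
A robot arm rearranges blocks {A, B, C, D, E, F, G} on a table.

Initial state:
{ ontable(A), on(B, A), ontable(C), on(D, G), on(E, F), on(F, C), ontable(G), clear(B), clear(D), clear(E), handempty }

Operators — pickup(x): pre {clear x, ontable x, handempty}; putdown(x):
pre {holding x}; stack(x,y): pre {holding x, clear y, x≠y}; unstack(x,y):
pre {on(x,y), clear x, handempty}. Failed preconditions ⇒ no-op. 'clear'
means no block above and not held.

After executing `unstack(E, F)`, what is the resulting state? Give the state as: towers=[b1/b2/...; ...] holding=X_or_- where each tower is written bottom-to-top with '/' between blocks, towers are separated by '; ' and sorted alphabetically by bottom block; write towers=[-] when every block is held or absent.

towers=[A/B; C/F; G/D] holding=E

before: towers=[A/B; C/F/E; G/D] holding=-
pre[unstack(E, F)]: on(E,F) ok, clear(E) ok, handempty ok
all met → apply unstack(E, F)
after:  towers=[A/B; C/F; G/D] holding=E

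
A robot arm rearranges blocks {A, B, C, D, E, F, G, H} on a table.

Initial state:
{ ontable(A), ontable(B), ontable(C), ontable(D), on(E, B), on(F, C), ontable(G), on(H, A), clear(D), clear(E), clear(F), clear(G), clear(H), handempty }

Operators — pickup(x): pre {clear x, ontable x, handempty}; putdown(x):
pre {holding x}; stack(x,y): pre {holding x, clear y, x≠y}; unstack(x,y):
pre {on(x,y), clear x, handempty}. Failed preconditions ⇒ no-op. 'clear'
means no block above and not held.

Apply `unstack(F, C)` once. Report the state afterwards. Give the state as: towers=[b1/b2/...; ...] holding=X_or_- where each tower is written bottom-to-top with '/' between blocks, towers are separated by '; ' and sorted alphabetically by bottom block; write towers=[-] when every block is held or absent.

towers=[A/H; B/E; C; D; G] holding=F

before: towers=[A/H; B/E; C/F; D; G] holding=-
pre[unstack(F, C)]: on(F,C) ✓, clear(F) ✓, handempty ✓
all met → apply unstack(F, C)
after:  towers=[A/H; B/E; C; D; G] holding=F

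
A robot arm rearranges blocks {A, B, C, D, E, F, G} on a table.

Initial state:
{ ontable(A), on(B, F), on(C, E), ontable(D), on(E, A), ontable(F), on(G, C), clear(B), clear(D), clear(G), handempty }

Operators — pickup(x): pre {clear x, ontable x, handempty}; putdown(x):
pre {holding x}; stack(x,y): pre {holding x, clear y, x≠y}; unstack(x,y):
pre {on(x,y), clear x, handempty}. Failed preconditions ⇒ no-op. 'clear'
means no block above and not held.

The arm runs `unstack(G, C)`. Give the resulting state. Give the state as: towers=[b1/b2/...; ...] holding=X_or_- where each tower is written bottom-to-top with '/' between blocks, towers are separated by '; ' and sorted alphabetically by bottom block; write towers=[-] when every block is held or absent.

towers=[A/E/C; D; F/B] holding=G

before: towers=[A/E/C/G; D; F/B] holding=-
pre[unstack(G, C)]: on(G,C) ok, clear(G) ok, handempty ok
all met → apply unstack(G, C)
after:  towers=[A/E/C; D; F/B] holding=G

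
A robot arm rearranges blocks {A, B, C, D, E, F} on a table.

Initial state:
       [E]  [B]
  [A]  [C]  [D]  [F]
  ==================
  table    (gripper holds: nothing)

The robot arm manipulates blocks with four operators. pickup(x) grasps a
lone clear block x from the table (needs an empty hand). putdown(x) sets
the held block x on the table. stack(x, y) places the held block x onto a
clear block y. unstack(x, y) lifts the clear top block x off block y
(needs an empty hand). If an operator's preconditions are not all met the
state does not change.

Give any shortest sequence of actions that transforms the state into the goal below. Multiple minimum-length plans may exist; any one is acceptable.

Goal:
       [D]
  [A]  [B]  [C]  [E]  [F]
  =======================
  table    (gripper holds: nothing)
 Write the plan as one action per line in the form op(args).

step 1 (unstack(B, D)): towers=[A; C/E; D; F] holding=B
step 2 (putdown(B)): towers=[A; B; C/E; D; F] holding=-
step 3 (pickup(D)): towers=[A; B; C/E; F] holding=D
step 4 (stack(D, B)): towers=[A; B/D; C/E; F] holding=-
step 5 (unstack(E, C)): towers=[A; B/D; C; F] holding=E
step 6 (putdown(E)): towers=[A; B/D; C; E; F] holding=-
goal check: towers=[A; B/D; C; E; F] holding=- — reached (length 6, optimal by BFS)

unstack(B, D)
putdown(B)
pickup(D)
stack(D, B)
unstack(E, C)
putdown(E)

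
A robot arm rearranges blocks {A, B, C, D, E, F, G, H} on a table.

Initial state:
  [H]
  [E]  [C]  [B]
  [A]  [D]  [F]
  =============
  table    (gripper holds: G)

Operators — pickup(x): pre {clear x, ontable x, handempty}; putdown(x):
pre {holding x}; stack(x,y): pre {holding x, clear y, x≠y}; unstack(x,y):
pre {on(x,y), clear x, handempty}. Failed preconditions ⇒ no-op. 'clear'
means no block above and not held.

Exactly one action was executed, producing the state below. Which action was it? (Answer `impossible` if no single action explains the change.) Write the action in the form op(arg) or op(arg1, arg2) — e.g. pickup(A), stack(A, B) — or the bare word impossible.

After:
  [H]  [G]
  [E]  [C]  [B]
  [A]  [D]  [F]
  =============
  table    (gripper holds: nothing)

target: towers=[A/E/H; D/C/G; F/B] holding=-
        putdown(G) → towers=[A/E/H; D/C; F/B; G] holding=-
       stack(G, H) → towers=[A/E/H/G; D/C; F/B] holding=-
       stack(G, B) → towers=[A/E/H; D/C; F/B/G] holding=-
       stack(G, C) → towers=[A/E/H; D/C/G; F/B] holding=-  ← match

stack(G, C)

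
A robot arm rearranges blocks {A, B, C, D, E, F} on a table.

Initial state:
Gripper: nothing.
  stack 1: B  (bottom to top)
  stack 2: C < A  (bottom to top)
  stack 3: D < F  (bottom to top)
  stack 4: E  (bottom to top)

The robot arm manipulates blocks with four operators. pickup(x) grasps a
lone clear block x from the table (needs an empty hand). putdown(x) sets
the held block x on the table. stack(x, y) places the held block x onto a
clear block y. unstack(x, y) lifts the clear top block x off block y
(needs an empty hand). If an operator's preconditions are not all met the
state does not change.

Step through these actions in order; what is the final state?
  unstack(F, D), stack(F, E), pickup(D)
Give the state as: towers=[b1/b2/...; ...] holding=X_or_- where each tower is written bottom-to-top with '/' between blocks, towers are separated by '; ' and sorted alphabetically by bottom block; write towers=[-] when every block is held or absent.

step 1 (unstack(F, D)): towers=[B; C/A; D; E] holding=F
step 2 (stack(F, E)): towers=[B; C/A; D; E/F] holding=-
step 3 (pickup(D)): towers=[B; C/A; E/F] holding=D

towers=[B; C/A; E/F] holding=D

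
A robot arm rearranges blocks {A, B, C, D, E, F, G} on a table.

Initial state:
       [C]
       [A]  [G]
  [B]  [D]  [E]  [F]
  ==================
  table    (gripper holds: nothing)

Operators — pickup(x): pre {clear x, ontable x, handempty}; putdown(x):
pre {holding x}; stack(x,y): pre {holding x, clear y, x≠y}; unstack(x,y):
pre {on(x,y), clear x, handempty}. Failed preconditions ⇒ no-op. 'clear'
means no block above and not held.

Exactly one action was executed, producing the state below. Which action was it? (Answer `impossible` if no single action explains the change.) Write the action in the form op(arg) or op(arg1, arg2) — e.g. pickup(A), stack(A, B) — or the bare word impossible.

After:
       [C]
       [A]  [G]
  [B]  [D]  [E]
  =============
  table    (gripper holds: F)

target: towers=[B; D/A/C; E/G] holding=F
         pickup(B) → towers=[D/A/C; E/G; F] holding=B
         pickup(F) → towers=[B; D/A/C; E/G] holding=F  ← match
     unstack(G, E) → towers=[B; D/A/C; E; F] holding=G
     unstack(C, A) → towers=[B; D/A; E/G; F] holding=C

pickup(F)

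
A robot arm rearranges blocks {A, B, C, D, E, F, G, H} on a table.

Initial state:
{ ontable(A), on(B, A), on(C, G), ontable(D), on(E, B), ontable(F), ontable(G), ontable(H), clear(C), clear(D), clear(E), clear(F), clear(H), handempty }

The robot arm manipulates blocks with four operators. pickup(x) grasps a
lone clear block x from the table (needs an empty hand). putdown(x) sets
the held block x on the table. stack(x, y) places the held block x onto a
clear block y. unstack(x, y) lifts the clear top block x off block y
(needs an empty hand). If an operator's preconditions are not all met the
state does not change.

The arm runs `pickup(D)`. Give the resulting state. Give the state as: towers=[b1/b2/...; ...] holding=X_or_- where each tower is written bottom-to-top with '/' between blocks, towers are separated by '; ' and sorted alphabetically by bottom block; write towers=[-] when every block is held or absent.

before: towers=[A/B/E; D; F; G/C; H] holding=-
pre[pickup(D)]: clear(D) ok, ontable(D) ok, handempty ok
all met → apply pickup(D)
after:  towers=[A/B/E; F; G/C; H] holding=D

towers=[A/B/E; F; G/C; H] holding=D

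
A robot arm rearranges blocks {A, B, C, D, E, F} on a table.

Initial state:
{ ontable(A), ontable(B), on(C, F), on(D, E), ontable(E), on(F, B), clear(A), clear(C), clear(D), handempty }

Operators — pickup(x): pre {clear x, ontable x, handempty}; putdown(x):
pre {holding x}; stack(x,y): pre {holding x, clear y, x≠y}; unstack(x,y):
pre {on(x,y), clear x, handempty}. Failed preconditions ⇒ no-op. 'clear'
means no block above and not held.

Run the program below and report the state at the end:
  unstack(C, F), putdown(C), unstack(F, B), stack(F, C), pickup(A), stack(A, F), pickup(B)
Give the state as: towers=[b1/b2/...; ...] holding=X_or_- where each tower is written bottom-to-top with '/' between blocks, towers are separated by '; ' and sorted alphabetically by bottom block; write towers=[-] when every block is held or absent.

towers=[C/F/A; E/D] holding=B

step 1 (unstack(C, F)): towers=[A; B/F; E/D] holding=C
step 2 (putdown(C)): towers=[A; B/F; C; E/D] holding=-
step 3 (unstack(F, B)): towers=[A; B; C; E/D] holding=F
step 4 (stack(F, C)): towers=[A; B; C/F; E/D] holding=-
step 5 (pickup(A)): towers=[B; C/F; E/D] holding=A
step 6 (stack(A, F)): towers=[B; C/F/A; E/D] holding=-
step 7 (pickup(B)): towers=[C/F/A; E/D] holding=B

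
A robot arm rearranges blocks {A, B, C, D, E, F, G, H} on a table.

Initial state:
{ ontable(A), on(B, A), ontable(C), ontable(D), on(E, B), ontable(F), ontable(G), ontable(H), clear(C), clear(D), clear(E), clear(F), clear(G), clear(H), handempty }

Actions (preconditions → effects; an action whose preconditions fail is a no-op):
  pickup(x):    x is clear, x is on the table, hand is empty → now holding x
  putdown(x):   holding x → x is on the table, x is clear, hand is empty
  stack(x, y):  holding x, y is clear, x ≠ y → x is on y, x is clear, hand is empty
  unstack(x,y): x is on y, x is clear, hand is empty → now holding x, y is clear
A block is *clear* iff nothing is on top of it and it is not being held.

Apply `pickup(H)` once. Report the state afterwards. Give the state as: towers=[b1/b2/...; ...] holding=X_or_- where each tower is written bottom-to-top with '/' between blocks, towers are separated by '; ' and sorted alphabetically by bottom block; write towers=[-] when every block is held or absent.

before: towers=[A/B/E; C; D; F; G; H] holding=-
pre[pickup(H)]: clear(H) ✓, ontable(H) ✓, handempty ✓
all met → apply pickup(H)
after:  towers=[A/B/E; C; D; F; G] holding=H

towers=[A/B/E; C; D; F; G] holding=H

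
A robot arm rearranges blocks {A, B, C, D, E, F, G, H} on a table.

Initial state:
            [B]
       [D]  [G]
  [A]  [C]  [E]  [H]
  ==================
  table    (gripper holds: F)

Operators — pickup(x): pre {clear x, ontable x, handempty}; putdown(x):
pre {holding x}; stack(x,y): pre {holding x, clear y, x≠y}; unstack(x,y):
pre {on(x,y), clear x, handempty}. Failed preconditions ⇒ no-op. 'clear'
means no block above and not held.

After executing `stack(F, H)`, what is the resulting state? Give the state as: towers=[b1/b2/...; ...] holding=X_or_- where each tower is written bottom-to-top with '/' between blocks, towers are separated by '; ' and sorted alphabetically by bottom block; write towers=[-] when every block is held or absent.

towers=[A; C/D; E/G/B; H/F] holding=-

before: towers=[A; C/D; E/G/B; H] holding=F
pre[stack(F, H)]: holding(F) yes, clear(H) yes, F≠H yes
all met → apply stack(F, H)
after:  towers=[A; C/D; E/G/B; H/F] holding=-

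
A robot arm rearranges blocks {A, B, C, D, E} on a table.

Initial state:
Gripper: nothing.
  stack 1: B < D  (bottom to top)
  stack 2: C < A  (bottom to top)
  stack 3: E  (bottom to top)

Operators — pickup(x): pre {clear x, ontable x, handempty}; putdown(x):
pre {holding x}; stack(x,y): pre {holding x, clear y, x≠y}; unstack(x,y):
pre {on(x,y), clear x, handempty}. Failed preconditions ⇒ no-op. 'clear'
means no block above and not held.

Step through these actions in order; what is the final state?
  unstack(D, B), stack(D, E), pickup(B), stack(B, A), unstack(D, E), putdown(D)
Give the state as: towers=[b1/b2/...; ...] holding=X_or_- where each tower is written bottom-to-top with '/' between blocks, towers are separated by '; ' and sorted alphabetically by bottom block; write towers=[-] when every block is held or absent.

step 1 (unstack(D, B)): towers=[B; C/A; E] holding=D
step 2 (stack(D, E)): towers=[B; C/A; E/D] holding=-
step 3 (pickup(B)): towers=[C/A; E/D] holding=B
step 4 (stack(B, A)): towers=[C/A/B; E/D] holding=-
step 5 (unstack(D, E)): towers=[C/A/B; E] holding=D
step 6 (putdown(D)): towers=[C/A/B; D; E] holding=-

towers=[C/A/B; D; E] holding=-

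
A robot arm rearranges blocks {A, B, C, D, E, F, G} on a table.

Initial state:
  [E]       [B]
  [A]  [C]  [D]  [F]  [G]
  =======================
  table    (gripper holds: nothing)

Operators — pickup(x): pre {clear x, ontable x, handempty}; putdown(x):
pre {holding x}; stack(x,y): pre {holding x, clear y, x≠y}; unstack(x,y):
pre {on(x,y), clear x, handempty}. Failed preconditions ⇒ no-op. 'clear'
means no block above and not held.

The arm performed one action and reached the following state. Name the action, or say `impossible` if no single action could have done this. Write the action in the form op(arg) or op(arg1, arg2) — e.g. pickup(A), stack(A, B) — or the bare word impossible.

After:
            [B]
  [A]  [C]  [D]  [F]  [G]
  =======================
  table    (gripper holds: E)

unstack(E, A)

target: towers=[A; C; D/B; F; G] holding=E
     unstack(B, D) → towers=[A/E; C; D; F; G] holding=B
         pickup(F) → towers=[A/E; C; D/B; G] holding=F
         pickup(G) → towers=[A/E; C; D/B; F] holding=G
     unstack(E, A) → towers=[A; C; D/B; F; G] holding=E  ← match
         pickup(C) → towers=[A/E; D/B; F; G] holding=C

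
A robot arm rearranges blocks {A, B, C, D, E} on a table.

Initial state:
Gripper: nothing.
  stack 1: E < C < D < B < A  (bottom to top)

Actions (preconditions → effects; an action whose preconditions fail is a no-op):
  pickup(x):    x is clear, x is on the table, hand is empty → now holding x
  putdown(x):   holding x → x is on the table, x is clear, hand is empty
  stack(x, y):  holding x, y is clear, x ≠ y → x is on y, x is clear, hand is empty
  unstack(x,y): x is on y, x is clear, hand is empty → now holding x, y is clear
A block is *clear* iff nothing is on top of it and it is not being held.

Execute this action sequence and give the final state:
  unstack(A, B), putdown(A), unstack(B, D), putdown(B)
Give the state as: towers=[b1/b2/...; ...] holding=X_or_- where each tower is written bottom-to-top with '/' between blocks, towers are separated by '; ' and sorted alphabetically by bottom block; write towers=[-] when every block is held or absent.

step 1 (unstack(A, B)): towers=[E/C/D/B] holding=A
step 2 (putdown(A)): towers=[A; E/C/D/B] holding=-
step 3 (unstack(B, D)): towers=[A; E/C/D] holding=B
step 4 (putdown(B)): towers=[A; B; E/C/D] holding=-

towers=[A; B; E/C/D] holding=-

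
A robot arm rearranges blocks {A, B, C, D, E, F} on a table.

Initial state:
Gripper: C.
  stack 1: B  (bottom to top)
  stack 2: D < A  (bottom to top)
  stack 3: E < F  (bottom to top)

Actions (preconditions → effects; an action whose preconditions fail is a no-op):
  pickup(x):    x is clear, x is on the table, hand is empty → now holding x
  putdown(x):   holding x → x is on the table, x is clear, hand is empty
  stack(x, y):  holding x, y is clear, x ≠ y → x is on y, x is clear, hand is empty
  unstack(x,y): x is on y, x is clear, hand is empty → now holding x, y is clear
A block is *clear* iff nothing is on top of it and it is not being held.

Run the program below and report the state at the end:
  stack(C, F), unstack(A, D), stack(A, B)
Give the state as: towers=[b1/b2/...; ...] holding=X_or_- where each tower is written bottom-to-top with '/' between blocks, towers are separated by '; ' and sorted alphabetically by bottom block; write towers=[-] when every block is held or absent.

towers=[B/A; D; E/F/C] holding=-

step 1 (stack(C, F)): towers=[B; D/A; E/F/C] holding=-
step 2 (unstack(A, D)): towers=[B; D; E/F/C] holding=A
step 3 (stack(A, B)): towers=[B/A; D; E/F/C] holding=-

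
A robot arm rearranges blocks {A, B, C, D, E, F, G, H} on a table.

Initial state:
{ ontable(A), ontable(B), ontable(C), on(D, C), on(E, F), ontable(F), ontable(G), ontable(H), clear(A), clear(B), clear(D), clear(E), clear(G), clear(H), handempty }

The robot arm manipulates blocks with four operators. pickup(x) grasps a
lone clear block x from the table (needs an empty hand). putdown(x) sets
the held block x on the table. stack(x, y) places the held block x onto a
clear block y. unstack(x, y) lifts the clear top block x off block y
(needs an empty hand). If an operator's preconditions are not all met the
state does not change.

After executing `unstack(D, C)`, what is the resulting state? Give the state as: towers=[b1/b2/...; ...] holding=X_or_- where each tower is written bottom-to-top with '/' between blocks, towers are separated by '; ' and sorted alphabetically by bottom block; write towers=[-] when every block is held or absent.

towers=[A; B; C; F/E; G; H] holding=D

before: towers=[A; B; C/D; F/E; G; H] holding=-
pre[unstack(D, C)]: on(D,C) ✓, clear(D) ✓, handempty ✓
all met → apply unstack(D, C)
after:  towers=[A; B; C; F/E; G; H] holding=D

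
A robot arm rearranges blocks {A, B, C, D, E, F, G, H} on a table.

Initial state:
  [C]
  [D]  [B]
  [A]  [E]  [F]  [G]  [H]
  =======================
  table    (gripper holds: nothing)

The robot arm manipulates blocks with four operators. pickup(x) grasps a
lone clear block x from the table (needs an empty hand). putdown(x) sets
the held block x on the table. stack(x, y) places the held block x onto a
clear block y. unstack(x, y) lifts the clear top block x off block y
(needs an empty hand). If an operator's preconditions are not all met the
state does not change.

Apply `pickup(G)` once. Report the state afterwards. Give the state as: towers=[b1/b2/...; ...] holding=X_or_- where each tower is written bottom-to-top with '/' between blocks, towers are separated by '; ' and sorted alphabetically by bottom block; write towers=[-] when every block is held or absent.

before: towers=[A/D/C; E/B; F; G; H] holding=-
pre[pickup(G)]: clear(G) ok, ontable(G) ok, handempty ok
all met → apply pickup(G)
after:  towers=[A/D/C; E/B; F; H] holding=G

towers=[A/D/C; E/B; F; H] holding=G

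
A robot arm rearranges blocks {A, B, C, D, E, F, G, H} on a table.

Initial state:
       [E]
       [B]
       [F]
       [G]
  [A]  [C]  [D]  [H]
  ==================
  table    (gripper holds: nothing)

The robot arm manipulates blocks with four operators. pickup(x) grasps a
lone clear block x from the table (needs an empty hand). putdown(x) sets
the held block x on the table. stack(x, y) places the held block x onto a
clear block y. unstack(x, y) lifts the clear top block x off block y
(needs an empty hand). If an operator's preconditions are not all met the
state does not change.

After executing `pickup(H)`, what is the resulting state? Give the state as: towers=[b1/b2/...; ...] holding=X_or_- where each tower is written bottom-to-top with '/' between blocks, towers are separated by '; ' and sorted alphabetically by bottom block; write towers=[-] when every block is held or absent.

before: towers=[A; C/G/F/B/E; D; H] holding=-
pre[pickup(H)]: clear(H) ok, ontable(H) ok, handempty ok
all met → apply pickup(H)
after:  towers=[A; C/G/F/B/E; D] holding=H

towers=[A; C/G/F/B/E; D] holding=H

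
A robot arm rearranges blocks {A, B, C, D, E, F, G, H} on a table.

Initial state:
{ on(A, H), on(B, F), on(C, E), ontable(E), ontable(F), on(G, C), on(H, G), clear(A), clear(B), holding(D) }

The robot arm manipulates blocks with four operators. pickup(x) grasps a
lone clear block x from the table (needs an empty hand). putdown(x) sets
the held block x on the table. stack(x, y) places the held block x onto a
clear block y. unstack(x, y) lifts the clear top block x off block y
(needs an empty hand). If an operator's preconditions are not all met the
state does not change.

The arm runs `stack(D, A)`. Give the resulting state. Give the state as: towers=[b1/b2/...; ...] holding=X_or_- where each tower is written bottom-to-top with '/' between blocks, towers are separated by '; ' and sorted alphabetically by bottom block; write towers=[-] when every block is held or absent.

before: towers=[E/C/G/H/A; F/B] holding=D
pre[stack(D, A)]: holding(D) yes, clear(A) yes, D≠A yes
all met → apply stack(D, A)
after:  towers=[E/C/G/H/A/D; F/B] holding=-

towers=[E/C/G/H/A/D; F/B] holding=-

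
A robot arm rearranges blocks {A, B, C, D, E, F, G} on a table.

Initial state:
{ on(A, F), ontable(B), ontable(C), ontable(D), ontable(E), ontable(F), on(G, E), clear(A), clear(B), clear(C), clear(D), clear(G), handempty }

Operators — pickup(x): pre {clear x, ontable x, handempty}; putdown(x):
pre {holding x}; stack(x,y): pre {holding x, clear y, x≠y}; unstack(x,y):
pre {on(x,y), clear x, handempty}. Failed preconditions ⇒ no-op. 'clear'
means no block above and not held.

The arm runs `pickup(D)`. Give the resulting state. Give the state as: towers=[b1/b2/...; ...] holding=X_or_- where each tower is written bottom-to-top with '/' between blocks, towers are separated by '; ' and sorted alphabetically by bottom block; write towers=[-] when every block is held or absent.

before: towers=[B; C; D; E/G; F/A] holding=-
pre[pickup(D)]: clear(D) ✓, ontable(D) ✓, handempty ✓
all met → apply pickup(D)
after:  towers=[B; C; E/G; F/A] holding=D

towers=[B; C; E/G; F/A] holding=D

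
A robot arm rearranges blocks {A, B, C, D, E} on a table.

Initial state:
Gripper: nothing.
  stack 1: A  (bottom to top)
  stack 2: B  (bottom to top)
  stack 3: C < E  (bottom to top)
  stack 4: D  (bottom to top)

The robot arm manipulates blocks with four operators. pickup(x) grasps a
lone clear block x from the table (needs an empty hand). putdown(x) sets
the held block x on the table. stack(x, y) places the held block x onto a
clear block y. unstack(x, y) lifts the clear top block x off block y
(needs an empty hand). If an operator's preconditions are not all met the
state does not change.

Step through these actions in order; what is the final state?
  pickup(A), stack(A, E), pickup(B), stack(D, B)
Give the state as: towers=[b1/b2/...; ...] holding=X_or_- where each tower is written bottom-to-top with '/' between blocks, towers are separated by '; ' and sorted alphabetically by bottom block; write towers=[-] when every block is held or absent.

step 1 (pickup(A)): towers=[B; C/E; D] holding=A
step 2 (stack(A, E)): towers=[B; C/E/A; D] holding=-
step 3 (pickup(B)): towers=[C/E/A; D] holding=B
step 4 (stack(D, B)) [no-op]: towers=[C/E/A; D] holding=B

towers=[C/E/A; D] holding=B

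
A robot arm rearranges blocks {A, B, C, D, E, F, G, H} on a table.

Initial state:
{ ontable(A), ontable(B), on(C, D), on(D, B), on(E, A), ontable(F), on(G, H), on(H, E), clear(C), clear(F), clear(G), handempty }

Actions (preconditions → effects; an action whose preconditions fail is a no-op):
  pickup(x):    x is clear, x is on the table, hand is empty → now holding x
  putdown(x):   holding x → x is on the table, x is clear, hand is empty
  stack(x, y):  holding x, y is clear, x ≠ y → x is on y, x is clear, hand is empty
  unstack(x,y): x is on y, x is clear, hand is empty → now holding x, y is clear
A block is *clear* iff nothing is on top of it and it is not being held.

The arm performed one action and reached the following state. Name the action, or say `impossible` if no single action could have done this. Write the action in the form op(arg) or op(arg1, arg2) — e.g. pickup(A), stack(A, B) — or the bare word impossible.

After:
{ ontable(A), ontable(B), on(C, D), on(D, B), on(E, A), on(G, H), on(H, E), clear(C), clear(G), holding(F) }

target: towers=[A/E/H/G; B/D/C] holding=F
     unstack(G, H) → towers=[A/E/H; B/D/C; F] holding=G
         pickup(F) → towers=[A/E/H/G; B/D/C] holding=F  ← match
     unstack(C, D) → towers=[A/E/H/G; B/D; F] holding=C

pickup(F)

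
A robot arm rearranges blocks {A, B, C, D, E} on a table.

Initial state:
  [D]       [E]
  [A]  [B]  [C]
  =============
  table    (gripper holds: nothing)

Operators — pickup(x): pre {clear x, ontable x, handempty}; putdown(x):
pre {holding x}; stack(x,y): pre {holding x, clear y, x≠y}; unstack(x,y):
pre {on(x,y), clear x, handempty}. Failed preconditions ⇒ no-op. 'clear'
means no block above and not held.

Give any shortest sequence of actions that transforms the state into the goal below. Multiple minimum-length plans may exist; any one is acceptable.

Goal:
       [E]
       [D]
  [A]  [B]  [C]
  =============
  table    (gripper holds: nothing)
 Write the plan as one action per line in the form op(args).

unstack(D, A)
stack(D, B)
unstack(E, C)
stack(E, D)

step 1 (unstack(D, A)): towers=[A; B; C/E] holding=D
step 2 (stack(D, B)): towers=[A; B/D; C/E] holding=-
step 3 (unstack(E, C)): towers=[A; B/D; C] holding=E
step 4 (stack(E, D)): towers=[A; B/D/E; C] holding=-
goal check: towers=[A; B/D/E; C] holding=- — reached (length 4, optimal by BFS)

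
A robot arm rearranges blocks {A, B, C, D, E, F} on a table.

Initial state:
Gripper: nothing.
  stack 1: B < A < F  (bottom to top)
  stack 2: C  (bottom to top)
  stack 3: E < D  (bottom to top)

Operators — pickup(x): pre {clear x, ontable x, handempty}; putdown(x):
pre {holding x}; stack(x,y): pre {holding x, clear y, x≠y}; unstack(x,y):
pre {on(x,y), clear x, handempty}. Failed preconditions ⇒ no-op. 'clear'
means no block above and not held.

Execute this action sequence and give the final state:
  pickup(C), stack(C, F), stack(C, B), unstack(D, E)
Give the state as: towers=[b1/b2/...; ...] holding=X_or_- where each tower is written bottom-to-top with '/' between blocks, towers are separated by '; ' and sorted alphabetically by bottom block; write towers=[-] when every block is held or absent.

towers=[B/A/F/C; E] holding=D

step 1 (pickup(C)): towers=[B/A/F; E/D] holding=C
step 2 (stack(C, F)): towers=[B/A/F/C; E/D] holding=-
step 3 (stack(C, B)) [no-op]: towers=[B/A/F/C; E/D] holding=-
step 4 (unstack(D, E)): towers=[B/A/F/C; E] holding=D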